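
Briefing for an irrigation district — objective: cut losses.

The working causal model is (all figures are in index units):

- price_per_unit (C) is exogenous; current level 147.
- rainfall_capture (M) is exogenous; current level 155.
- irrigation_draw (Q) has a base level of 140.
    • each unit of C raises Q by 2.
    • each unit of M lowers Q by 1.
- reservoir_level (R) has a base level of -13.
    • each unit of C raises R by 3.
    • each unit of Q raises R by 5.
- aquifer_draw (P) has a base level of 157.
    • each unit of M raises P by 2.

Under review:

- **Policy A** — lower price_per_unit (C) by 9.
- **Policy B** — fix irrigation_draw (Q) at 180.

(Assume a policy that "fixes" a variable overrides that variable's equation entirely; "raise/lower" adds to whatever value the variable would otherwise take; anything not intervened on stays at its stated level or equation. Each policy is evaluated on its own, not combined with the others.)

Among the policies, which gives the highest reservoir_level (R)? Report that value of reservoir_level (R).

Policy A (C − 9):
  C = 147 − 9 = 138
  M = 155
  Q = 140 + 2·138 − 155 = 261
  R = -13 + 3·138 + 5·261 = 1706
Policy B (Q := 180):
  C = 147
  M = 155
  Q = 180
  R = -13 + 3·147 + 5·180 = 1328
Comparing — Policy A: R=1706, Policy B: R=1328. Highest is 1706 (Policy A).

1706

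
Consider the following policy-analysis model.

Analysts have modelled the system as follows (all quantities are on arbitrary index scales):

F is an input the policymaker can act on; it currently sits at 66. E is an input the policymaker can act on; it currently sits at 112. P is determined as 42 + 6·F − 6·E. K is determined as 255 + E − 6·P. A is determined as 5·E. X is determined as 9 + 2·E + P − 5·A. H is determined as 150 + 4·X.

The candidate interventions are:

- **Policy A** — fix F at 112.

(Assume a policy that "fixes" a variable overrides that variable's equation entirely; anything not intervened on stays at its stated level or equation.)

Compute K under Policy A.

115

Policy A (F := 112):
  F = 112
  E = 112
  P = 42 + 6·112 − 6·112 = 42
  K = 255 + 112 − 6·42 = 115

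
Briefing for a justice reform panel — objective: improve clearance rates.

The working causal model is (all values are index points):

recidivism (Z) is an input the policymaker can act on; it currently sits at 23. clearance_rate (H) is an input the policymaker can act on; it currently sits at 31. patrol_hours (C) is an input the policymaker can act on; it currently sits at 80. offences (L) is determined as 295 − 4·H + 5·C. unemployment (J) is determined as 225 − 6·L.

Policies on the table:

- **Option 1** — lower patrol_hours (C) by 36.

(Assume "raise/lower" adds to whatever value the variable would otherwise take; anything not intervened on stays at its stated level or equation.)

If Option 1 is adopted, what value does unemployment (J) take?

Option 1 (C − 36):
  H = 31
  C = 80 − 36 = 44
  L = 295 − 4·31 + 5·44 = 391
  J = 225 − 6·391 = -2121

-2121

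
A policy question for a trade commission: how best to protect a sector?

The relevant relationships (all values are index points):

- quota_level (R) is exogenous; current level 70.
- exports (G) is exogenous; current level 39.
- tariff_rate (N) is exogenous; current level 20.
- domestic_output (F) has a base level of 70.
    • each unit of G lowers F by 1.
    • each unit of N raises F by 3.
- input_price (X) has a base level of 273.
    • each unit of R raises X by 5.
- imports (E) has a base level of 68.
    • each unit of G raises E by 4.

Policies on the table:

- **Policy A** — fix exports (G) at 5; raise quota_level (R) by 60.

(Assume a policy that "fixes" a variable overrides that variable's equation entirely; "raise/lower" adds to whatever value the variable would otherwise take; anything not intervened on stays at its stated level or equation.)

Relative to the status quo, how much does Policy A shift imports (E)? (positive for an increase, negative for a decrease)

-136

Baseline:
  G = 39
  E = 68 + 4·39 = 224
Policy A (G := 5, R + 60):
  G = 5
  E = 68 + 4·5 = 88
Change in E: 88 − 224 = -136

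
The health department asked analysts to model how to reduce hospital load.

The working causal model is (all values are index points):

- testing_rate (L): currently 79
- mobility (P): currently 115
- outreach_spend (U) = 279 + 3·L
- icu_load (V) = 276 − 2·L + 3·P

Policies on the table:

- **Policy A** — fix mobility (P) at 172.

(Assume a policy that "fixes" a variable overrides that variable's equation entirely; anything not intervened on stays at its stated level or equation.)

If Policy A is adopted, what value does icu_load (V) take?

Policy A (P := 172):
  L = 79
  P = 172
  V = 276 − 2·79 + 3·172 = 634

634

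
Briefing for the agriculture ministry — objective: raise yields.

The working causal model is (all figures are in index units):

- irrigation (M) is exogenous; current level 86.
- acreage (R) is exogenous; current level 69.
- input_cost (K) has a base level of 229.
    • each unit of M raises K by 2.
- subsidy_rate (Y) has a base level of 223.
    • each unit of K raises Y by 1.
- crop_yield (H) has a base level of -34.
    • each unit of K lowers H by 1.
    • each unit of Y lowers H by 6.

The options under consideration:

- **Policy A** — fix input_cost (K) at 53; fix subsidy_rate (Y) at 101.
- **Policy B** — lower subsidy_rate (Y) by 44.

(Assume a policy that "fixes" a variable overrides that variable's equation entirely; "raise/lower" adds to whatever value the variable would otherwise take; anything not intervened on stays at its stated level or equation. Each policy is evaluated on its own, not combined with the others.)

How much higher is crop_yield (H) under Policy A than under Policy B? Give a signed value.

3222

Policy A (K := 53, Y := 101):
  M = 86
  K = 53
  Y = 101
  H = -34 − 53 − 6·101 = -693
Policy B (Y − 44):
  M = 86
  K = 229 + 2·86 = 401
  Y = 223 + 401 (−44 from intervention) = 580
  H = -34 − 401 − 6·580 = -3915
H: -693 − (-3915) = 3222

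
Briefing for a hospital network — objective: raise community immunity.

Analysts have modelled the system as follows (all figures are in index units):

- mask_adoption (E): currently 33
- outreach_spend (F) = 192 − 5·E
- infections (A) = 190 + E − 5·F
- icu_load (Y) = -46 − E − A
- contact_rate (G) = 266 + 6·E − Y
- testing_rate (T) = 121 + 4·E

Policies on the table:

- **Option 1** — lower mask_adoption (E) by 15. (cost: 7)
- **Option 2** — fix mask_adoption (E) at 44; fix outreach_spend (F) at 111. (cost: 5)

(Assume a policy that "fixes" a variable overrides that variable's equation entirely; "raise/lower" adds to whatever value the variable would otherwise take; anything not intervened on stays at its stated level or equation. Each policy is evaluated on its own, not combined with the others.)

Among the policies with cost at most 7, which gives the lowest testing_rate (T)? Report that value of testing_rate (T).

Option 1 (E − 15):
  E = 33 − 15 = 18
  T = 121 + 4·18 = 193
Option 2 (E := 44, F := 111):
  E = 44
  T = 121 + 4·44 = 297
Comparing — Option 1: T=193, Option 2: T=297. Lowest is 193 (Option 1).

193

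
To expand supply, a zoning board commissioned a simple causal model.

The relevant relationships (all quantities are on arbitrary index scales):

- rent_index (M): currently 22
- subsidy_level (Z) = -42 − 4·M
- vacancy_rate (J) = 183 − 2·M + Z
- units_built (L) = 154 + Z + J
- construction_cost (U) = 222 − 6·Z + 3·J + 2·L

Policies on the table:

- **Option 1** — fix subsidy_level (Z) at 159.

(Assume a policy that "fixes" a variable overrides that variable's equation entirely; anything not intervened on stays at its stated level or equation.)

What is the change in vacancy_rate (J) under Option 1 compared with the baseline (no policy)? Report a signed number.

289

Baseline:
  M = 22
  Z = -42 − 4·22 = -130
  J = 183 − 2·22 + (-130) = 9
Option 1 (Z := 159):
  M = 22
  Z = 159
  J = 183 − 2·22 + 159 = 298
Change in J: 298 − 9 = 289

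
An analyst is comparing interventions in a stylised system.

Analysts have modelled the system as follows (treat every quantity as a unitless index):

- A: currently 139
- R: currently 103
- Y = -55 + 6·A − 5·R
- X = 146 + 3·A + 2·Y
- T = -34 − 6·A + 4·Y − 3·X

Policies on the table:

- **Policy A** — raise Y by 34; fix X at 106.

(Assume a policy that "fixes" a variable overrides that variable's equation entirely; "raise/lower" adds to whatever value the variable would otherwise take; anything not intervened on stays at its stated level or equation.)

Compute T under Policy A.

6

Policy A (Y + 34, X := 106):
  A = 139
  R = 103
  Y = -55 + 6·139 − 5·103 (+34 from intervention) = 298
  X = 106
  T = -34 − 6·139 + 4·298 − 3·106 = 6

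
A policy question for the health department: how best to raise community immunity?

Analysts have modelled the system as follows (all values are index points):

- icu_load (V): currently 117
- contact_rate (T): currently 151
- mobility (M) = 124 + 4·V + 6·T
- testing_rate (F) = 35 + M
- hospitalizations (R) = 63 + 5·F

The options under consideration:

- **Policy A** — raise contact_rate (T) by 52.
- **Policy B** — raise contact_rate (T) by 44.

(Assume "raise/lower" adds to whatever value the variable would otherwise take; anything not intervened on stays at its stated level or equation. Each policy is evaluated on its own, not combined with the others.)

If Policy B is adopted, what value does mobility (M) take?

1762

Policy B (T + 44):
  V = 117
  T = 151 + 44 = 195
  M = 124 + 4·117 + 6·195 = 1762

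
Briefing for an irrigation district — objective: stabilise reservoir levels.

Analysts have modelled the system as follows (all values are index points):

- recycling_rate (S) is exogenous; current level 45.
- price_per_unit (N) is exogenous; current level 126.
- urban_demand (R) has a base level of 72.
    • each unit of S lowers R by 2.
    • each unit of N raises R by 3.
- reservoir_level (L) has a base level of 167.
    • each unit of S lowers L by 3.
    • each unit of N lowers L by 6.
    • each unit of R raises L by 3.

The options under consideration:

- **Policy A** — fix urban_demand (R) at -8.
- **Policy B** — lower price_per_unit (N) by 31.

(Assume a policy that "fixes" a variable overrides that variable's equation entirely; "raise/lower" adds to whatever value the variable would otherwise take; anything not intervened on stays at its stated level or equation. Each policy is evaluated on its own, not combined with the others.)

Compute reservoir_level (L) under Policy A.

-748

Policy A (R := -8):
  S = 45
  N = 126
  R = -8
  L = 167 − 3·45 − 6·126 + 3·(-8) = -748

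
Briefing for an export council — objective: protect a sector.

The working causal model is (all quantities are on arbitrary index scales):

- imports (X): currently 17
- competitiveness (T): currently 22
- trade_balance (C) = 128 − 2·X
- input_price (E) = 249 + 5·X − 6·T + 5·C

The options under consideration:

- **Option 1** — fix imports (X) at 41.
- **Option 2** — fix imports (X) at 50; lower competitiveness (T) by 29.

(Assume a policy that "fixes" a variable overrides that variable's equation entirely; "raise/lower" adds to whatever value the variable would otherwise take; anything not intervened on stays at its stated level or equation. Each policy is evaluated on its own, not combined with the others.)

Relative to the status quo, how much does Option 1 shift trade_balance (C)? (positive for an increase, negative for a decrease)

Baseline:
  X = 17
  C = 128 − 2·17 = 94
Option 1 (X := 41):
  X = 41
  C = 128 − 2·41 = 46
Change in C: 46 − 94 = -48

-48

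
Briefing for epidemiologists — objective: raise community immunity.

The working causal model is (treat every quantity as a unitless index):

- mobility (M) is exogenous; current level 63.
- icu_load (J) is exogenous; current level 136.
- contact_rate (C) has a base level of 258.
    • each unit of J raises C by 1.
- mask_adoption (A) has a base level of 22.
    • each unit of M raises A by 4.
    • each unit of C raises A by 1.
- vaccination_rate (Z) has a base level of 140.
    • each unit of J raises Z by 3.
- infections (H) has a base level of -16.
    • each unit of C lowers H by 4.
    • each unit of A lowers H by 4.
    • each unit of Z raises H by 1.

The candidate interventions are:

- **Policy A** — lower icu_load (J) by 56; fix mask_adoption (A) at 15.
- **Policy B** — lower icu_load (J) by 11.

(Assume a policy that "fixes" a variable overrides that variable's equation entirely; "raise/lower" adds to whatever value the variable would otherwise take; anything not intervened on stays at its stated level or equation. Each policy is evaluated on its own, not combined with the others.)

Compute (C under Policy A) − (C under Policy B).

Policy A (J − 56, A := 15):
  J = 136 − 56 = 80
  C = 258 + 80 = 338
Policy B (J − 11):
  J = 136 − 11 = 125
  C = 258 + 125 = 383
C: 338 − 383 = -45

-45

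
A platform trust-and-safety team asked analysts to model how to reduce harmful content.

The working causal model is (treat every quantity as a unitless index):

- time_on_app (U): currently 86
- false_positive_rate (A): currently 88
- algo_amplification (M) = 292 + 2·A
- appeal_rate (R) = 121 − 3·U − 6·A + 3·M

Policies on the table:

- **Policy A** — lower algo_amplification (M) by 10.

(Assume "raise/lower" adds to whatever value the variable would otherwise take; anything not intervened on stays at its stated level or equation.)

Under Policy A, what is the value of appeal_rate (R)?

Policy A (M − 10):
  U = 86
  A = 88
  M = 292 + 2·88 (−10 from intervention) = 458
  R = 121 − 3·86 − 6·88 + 3·458 = 709

709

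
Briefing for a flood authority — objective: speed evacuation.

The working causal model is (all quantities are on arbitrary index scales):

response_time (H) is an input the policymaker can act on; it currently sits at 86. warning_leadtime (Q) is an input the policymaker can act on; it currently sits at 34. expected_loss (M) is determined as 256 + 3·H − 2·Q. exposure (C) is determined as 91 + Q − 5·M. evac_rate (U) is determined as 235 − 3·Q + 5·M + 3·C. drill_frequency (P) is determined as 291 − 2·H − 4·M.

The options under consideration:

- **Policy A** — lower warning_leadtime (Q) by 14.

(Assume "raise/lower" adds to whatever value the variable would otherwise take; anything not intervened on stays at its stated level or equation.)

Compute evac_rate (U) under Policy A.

Policy A (Q − 14):
  H = 86
  Q = 34 − 14 = 20
  M = 256 + 3·86 − 2·20 = 474
  C = 91 + 20 − 5·474 = -2259
  U = 235 − 3·20 + 5·474 + 3·(-2259) = -4232

-4232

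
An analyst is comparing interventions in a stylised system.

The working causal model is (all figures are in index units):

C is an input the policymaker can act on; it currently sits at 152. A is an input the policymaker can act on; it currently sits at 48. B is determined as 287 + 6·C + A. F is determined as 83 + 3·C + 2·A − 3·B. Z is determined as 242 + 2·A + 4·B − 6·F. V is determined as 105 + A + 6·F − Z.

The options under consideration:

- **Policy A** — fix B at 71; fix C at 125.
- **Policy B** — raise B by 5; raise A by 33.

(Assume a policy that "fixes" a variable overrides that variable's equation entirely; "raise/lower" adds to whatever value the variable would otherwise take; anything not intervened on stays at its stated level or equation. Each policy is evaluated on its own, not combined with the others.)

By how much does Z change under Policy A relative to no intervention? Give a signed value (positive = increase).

Baseline:
  C = 152
  A = 48
  B = 287 + 6·152 + 48 = 1247
  F = 83 + 3·152 + 2·48 − 3·1247 = -3106
  Z = 242 + 2·48 + 4·1247 − 6·(-3106) = 23962
Policy A (B := 71, C := 125):
  C = 125
  A = 48
  B = 71
  F = 83 + 3·125 + 2·48 − 3·71 = 341
  Z = 242 + 2·48 + 4·71 − 6·341 = -1424
Change in Z: -1424 − 23962 = -25386

-25386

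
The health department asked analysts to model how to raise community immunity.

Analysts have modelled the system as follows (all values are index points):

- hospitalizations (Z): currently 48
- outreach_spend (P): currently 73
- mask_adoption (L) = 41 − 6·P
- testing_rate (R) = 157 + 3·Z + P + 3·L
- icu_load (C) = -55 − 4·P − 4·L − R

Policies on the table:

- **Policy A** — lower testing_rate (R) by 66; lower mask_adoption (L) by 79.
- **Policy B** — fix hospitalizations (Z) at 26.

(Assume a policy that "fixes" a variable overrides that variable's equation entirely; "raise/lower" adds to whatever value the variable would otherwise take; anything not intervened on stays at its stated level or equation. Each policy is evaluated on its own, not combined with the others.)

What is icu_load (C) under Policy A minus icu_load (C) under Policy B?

Policy A (R − 66, L − 79):
  Z = 48
  P = 73
  L = 41 − 6·73 (−79 from intervention) = -476
  R = 157 + 3·48 + 73 + 3·(-476) (−66 from intervention) = -1120
  C = -55 − 4·73 − 4·(-476) − (-1120) = 2677
Policy B (Z := 26):
  Z = 26
  P = 73
  L = 41 − 6·73 = -397
  R = 157 + 3·26 + 73 + 3·(-397) = -883
  C = -55 − 4·73 − 4·(-397) − (-883) = 2124
C: 2677 − 2124 = 553

553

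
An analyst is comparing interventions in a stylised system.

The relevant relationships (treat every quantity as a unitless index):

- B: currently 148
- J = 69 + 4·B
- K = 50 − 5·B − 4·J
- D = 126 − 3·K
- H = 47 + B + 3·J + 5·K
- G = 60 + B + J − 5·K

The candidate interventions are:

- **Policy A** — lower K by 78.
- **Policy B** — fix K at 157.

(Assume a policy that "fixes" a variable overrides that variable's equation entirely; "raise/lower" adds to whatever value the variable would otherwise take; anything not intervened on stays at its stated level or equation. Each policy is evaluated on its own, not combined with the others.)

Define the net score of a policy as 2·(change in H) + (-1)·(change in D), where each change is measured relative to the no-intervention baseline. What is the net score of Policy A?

-1014

Baseline:
  B = 148
  J = 69 + 4·148 = 661
  K = 50 − 5·148 − 4·661 = -3334
  D = 126 − 3·(-3334) = 10128
  H = 47 + 148 + 3·661 + 5·(-3334) = -14492
Policy A (K − 78):
  B = 148
  J = 69 + 4·148 = 661
  K = 50 − 5·148 − 4·661 (−78 from intervention) = -3412
  D = 126 − 3·(-3412) = 10362
  H = 47 + 148 + 3·661 + 5·(-3412) = -14882
ΔH = -14882 − (-14492) = -390; ΔD = 10362 − 10128 = 234
Score = 2·(-390) + (-1)·234 = -1014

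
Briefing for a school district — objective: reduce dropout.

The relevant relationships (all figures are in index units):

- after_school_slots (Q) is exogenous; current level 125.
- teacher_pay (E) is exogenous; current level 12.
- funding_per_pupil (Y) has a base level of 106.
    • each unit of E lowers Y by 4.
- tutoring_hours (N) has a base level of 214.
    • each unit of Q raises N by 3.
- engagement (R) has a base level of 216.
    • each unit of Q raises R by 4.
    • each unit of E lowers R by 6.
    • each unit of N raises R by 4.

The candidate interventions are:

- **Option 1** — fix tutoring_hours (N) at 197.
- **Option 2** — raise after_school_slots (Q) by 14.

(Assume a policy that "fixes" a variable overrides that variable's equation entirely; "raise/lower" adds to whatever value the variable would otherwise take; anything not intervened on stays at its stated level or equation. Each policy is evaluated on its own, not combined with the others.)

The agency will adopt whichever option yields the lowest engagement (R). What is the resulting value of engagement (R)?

1432

Option 1 (N := 197):
  Q = 125
  E = 12
  N = 197
  R = 216 + 4·125 − 6·12 + 4·197 = 1432
Option 2 (Q + 14):
  Q = 125 + 14 = 139
  E = 12
  N = 214 + 3·139 = 631
  R = 216 + 4·139 − 6·12 + 4·631 = 3224
Comparing — Option 1: R=1432, Option 2: R=3224. Lowest is 1432 (Option 1).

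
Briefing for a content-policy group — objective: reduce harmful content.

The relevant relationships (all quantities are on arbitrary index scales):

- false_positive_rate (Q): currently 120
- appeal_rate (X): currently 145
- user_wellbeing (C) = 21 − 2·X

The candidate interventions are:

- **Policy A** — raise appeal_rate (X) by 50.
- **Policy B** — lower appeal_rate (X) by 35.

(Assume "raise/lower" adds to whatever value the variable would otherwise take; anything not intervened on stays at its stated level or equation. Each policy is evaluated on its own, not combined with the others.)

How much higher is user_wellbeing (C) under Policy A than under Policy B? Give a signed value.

-170

Policy A (X + 50):
  X = 145 + 50 = 195
  C = 21 − 2·195 = -369
Policy B (X − 35):
  X = 145 − 35 = 110
  C = 21 − 2·110 = -199
C: -369 − (-199) = -170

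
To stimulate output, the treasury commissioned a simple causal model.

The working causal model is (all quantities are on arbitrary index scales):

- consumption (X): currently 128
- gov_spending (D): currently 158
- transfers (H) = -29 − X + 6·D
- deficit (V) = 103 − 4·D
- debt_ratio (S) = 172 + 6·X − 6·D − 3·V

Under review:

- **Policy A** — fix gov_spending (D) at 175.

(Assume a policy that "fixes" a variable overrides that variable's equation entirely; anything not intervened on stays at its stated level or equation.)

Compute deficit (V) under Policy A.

-597

Policy A (D := 175):
  D = 175
  V = 103 − 4·175 = -597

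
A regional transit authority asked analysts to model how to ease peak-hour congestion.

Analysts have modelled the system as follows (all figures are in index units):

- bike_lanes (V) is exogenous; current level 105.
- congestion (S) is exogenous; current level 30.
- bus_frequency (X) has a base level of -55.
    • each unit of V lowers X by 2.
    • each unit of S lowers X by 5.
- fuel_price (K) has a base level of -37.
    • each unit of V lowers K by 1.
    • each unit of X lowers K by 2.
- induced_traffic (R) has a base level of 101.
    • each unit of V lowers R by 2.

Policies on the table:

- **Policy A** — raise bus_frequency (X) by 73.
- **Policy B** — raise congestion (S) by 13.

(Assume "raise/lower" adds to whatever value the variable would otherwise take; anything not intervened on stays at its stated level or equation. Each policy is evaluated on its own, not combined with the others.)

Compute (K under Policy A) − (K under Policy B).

Policy A (X + 73):
  V = 105
  S = 30
  X = -55 − 2·105 − 5·30 (+73 from intervention) = -342
  K = -37 − 105 − 2·(-342) = 542
Policy B (S + 13):
  V = 105
  S = 30 + 13 = 43
  X = -55 − 2·105 − 5·43 = -480
  K = -37 − 105 − 2·(-480) = 818
K: 542 − 818 = -276

-276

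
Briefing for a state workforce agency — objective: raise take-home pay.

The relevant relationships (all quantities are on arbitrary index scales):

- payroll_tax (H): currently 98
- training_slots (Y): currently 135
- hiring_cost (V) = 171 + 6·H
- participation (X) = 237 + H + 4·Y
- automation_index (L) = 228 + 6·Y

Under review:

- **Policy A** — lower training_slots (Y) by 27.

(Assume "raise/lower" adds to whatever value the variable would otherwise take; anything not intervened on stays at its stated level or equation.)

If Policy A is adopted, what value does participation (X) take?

Policy A (Y − 27):
  H = 98
  Y = 135 − 27 = 108
  X = 237 + 98 + 4·108 = 767

767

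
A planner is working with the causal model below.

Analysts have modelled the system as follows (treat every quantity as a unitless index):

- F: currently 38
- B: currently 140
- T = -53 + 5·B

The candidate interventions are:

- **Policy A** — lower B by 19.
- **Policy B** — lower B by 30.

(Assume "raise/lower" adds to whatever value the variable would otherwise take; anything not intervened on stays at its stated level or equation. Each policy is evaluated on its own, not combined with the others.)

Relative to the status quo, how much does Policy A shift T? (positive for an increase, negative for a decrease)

-95

Baseline:
  B = 140
  T = -53 + 5·140 = 647
Policy A (B − 19):
  B = 140 − 19 = 121
  T = -53 + 5·121 = 552
Change in T: 552 − 647 = -95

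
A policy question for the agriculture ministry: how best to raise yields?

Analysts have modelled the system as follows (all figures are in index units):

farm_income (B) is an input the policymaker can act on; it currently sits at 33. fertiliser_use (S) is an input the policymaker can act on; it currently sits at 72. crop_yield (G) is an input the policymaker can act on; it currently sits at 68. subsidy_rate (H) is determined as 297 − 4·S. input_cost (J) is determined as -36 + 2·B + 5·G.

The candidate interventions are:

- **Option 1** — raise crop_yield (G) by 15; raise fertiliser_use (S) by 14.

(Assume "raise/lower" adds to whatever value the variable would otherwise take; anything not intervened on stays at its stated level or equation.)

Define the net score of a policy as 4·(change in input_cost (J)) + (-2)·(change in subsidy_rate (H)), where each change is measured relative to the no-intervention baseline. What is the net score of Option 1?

412

Baseline:
  B = 33
  S = 72
  G = 68
  H = 297 − 4·72 = 9
  J = -36 + 2·33 + 5·68 = 370
Option 1 (G + 15, S + 14):
  B = 33
  S = 72 + 14 = 86
  G = 68 + 15 = 83
  H = 297 − 4·86 = -47
  J = -36 + 2·33 + 5·83 = 445
ΔJ = 445 − 370 = 75; ΔH = -47 − 9 = -56
Score = 4·75 + (-2)·(-56) = 412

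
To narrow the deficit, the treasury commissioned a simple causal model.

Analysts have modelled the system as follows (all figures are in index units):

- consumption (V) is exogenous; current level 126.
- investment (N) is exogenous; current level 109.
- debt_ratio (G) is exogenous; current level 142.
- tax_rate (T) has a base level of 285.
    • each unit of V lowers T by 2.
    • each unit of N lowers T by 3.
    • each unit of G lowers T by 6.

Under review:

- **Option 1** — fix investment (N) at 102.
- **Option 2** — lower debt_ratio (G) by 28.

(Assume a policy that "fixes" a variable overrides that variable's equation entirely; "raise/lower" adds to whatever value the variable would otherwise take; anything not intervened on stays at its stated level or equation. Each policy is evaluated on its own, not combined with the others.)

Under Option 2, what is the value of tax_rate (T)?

-978

Option 2 (G − 28):
  V = 126
  N = 109
  G = 142 − 28 = 114
  T = 285 − 2·126 − 3·109 − 6·114 = -978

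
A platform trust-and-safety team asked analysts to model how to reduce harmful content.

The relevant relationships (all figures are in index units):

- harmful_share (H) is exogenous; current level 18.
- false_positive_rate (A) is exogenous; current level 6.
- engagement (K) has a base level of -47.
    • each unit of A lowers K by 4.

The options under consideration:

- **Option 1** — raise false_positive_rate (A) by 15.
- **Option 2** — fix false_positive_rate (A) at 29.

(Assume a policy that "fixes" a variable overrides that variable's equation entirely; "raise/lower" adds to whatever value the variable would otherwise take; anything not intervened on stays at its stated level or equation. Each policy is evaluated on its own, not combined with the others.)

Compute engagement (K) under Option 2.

-163

Option 2 (A := 29):
  A = 29
  K = -47 − 4·29 = -163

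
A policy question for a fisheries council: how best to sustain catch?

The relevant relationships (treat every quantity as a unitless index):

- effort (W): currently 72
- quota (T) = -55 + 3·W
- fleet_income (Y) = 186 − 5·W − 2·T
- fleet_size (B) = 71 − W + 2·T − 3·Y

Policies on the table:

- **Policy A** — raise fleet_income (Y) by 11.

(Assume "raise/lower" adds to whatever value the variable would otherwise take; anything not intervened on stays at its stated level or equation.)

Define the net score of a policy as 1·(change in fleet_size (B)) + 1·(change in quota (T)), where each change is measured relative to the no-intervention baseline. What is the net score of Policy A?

Baseline:
  W = 72
  T = -55 + 3·72 = 161
  Y = 186 − 5·72 − 2·161 = -496
  B = 71 − 72 + 2·161 − 3·(-496) = 1809
Policy A (Y + 11):
  W = 72
  T = -55 + 3·72 = 161
  Y = 186 − 5·72 − 2·161 (+11 from intervention) = -485
  B = 71 − 72 + 2·161 − 3·(-485) = 1776
ΔB = 1776 − 1809 = -33; ΔT = 161 − 161 = 0
Score = 1·(-33) + 1·0 = -33

-33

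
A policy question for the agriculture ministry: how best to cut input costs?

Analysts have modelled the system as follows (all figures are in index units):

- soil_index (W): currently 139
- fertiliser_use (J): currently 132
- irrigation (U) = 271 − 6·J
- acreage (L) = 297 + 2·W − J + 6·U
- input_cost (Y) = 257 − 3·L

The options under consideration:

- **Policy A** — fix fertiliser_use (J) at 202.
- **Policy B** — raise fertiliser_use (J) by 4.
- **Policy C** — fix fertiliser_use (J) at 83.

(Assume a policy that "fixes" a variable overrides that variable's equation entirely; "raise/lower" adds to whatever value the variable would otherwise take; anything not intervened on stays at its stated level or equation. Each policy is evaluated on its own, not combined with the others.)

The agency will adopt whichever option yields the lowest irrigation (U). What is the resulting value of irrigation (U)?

Policy A (J := 202):
  J = 202
  U = 271 − 6·202 = -941
Policy B (J + 4):
  J = 132 + 4 = 136
  U = 271 − 6·136 = -545
Policy C (J := 83):
  J = 83
  U = 271 − 6·83 = -227
Comparing — Policy A: U=-941, Policy B: U=-545, Policy C: U=-227. Lowest is -941 (Policy A).

-941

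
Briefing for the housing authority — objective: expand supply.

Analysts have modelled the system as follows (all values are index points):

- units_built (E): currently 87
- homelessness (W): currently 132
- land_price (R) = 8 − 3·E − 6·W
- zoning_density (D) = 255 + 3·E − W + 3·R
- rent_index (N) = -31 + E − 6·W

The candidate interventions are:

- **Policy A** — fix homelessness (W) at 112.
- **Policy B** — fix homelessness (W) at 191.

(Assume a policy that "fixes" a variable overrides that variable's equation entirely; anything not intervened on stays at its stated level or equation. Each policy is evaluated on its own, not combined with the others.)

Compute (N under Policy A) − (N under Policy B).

Policy A (W := 112):
  E = 87
  W = 112
  N = -31 + 87 − 6·112 = -616
Policy B (W := 191):
  E = 87
  W = 191
  N = -31 + 87 − 6·191 = -1090
N: -616 − (-1090) = 474

474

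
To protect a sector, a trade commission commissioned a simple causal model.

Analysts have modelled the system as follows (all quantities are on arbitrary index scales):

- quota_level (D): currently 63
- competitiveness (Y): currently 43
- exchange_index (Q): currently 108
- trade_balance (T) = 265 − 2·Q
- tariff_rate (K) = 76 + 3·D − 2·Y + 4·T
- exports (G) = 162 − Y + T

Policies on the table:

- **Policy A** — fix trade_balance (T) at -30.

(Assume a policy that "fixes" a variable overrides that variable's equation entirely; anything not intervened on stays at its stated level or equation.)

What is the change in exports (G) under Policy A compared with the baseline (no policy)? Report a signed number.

-79

Baseline:
  Y = 43
  Q = 108
  T = 265 − 2·108 = 49
  G = 162 − 43 + 49 = 168
Policy A (T := -30):
  Y = 43
  Q = 108
  T = -30
  G = 162 − 43 + (-30) = 89
Change in G: 89 − 168 = -79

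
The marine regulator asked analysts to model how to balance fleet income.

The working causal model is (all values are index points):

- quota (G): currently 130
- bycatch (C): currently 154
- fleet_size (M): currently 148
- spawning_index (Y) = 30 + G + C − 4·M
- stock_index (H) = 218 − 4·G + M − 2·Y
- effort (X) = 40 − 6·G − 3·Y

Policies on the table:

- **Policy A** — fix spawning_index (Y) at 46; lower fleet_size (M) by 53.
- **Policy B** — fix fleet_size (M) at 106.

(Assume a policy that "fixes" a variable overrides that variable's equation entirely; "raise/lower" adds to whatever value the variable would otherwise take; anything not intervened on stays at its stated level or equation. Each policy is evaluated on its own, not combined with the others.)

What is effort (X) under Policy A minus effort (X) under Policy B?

-468

Policy A (Y := 46, M − 53):
  G = 130
  C = 154
  M = 148 − 53 = 95
  Y = 46
  X = 40 − 6·130 − 3·46 = -878
Policy B (M := 106):
  G = 130
  C = 154
  M = 106
  Y = 30 + 130 + 154 − 4·106 = -110
  X = 40 − 6·130 − 3·(-110) = -410
X: -878 − (-410) = -468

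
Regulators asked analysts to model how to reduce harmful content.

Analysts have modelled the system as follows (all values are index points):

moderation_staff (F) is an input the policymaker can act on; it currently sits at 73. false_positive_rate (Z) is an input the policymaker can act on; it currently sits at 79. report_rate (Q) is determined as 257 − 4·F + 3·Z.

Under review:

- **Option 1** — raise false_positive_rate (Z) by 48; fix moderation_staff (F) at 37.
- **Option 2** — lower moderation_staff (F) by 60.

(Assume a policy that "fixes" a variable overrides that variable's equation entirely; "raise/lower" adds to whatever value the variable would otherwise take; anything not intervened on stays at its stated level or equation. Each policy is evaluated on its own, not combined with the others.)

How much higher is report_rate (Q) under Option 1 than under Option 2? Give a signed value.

Option 1 (Z + 48, F := 37):
  F = 37
  Z = 79 + 48 = 127
  Q = 257 − 4·37 + 3·127 = 490
Option 2 (F − 60):
  F = 73 − 60 = 13
  Z = 79
  Q = 257 − 4·13 + 3·79 = 442
Q: 490 − 442 = 48

48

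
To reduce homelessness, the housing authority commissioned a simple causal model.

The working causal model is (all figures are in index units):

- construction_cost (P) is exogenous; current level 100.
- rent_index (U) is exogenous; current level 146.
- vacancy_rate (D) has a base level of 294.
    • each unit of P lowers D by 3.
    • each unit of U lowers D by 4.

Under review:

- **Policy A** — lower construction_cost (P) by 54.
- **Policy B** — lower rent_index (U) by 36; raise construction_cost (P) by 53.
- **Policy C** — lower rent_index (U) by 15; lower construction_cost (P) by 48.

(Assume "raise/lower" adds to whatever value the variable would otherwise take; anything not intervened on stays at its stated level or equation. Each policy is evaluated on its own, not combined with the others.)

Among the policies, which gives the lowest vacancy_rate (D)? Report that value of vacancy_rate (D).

-605

Policy A (P − 54):
  P = 100 − 54 = 46
  U = 146
  D = 294 − 3·46 − 4·146 = -428
Policy B (U − 36, P + 53):
  P = 100 + 53 = 153
  U = 146 − 36 = 110
  D = 294 − 3·153 − 4·110 = -605
Policy C (U − 15, P − 48):
  P = 100 − 48 = 52
  U = 146 − 15 = 131
  D = 294 − 3·52 − 4·131 = -386
Comparing — Policy A: D=-428, Policy B: D=-605, Policy C: D=-386. Lowest is -605 (Policy B).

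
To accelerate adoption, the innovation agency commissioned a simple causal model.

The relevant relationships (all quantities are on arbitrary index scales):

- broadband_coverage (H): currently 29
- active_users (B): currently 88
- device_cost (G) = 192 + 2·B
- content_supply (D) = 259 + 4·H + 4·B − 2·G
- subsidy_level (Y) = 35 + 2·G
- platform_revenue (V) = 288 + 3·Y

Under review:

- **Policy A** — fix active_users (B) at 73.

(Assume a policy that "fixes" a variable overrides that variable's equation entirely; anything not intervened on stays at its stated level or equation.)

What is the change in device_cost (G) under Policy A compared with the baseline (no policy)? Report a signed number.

-30

Baseline:
  B = 88
  G = 192 + 2·88 = 368
Policy A (B := 73):
  B = 73
  G = 192 + 2·73 = 338
Change in G: 338 − 368 = -30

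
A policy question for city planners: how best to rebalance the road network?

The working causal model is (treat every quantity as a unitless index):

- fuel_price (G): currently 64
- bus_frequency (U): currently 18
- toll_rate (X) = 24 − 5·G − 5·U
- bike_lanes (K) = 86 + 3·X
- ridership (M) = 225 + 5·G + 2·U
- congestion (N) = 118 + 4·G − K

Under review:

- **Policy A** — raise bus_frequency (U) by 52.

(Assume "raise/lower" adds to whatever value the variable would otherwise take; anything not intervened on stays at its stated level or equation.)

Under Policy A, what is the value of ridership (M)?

Policy A (U + 52):
  G = 64
  U = 18 + 52 = 70
  M = 225 + 5·64 + 2·70 = 685

685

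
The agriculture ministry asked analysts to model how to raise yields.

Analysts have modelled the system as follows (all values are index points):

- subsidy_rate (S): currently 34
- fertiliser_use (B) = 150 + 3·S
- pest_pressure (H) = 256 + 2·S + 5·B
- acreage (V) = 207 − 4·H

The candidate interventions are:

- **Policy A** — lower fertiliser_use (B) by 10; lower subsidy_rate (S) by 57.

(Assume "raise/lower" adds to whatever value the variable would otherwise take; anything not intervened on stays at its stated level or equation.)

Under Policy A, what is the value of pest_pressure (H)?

Policy A (B − 10, S − 57):
  S = 34 − 57 = -23
  B = 150 + 3·(-23) (−10 from intervention) = 71
  H = 256 + 2·(-23) + 5·71 = 565

565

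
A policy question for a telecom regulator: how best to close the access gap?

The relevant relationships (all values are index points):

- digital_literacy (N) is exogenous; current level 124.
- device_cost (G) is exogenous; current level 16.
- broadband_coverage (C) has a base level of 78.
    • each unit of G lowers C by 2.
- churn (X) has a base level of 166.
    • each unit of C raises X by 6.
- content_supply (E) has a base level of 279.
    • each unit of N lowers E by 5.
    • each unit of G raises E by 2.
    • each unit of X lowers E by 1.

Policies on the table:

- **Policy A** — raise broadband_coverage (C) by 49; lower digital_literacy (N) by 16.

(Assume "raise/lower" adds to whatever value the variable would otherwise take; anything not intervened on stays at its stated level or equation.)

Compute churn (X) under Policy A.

Policy A (C + 49, N − 16):
  G = 16
  C = 78 − 2·16 (+49 from intervention) = 95
  X = 166 + 6·95 = 736

736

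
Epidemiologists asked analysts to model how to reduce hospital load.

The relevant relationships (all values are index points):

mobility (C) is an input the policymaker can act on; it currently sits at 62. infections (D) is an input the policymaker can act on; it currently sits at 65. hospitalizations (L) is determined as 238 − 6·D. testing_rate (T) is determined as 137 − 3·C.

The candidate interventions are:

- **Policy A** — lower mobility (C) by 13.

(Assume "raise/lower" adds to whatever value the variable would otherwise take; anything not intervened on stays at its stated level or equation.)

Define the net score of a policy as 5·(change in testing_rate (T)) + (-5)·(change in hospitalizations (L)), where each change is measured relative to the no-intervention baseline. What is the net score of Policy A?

195

Baseline:
  C = 62
  D = 65
  L = 238 − 6·65 = -152
  T = 137 − 3·62 = -49
Policy A (C − 13):
  C = 62 − 13 = 49
  D = 65
  L = 238 − 6·65 = -152
  T = 137 − 3·49 = -10
ΔT = -10 − (-49) = 39; ΔL = -152 − (-152) = 0
Score = 5·39 + (-5)·0 = 195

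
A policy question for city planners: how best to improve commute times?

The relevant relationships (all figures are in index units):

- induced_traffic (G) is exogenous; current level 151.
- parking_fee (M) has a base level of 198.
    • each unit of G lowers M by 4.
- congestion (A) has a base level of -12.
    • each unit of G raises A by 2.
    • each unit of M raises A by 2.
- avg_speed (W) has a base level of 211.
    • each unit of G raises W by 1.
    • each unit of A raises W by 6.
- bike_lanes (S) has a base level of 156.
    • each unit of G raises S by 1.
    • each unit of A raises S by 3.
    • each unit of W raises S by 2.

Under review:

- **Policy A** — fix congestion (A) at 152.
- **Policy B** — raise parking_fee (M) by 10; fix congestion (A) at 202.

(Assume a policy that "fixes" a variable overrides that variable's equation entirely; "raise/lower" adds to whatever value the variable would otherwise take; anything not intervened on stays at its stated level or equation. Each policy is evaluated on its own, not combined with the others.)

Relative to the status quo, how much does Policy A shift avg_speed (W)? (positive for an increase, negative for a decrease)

Baseline:
  G = 151
  M = 198 − 4·151 = -406
  A = -12 + 2·151 + 2·(-406) = -522
  W = 211 + 151 + 6·(-522) = -2770
Policy A (A := 152):
  G = 151
  M = 198 − 4·151 = -406
  A = 152
  W = 211 + 151 + 6·152 = 1274
Change in W: 1274 − (-2770) = 4044

4044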